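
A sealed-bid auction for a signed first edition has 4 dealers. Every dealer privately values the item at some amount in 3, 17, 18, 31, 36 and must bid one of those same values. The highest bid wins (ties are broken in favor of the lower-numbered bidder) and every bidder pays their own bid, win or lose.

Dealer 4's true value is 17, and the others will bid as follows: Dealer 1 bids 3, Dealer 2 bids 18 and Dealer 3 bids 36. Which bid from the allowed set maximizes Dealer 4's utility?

Bid 3: loses but pays 3, utility -3.
Bid 17: loses but pays 17, utility -17.
Bid 18: loses but pays 18, utility -18.
Bid 31: loses but pays 31, utility -31.
Bid 36: loses but pays 36, utility -36.
The best choice is 3 with utility -3.

3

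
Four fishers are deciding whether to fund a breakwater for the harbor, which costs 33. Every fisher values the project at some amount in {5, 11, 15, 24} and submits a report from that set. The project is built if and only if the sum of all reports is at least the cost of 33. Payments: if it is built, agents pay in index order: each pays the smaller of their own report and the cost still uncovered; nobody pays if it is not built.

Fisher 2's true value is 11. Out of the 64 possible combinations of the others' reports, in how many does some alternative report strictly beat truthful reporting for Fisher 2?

54

Others report (5, 5, 24): truth gives 0; report 5 gives 6 > 0. Violating.
Others report (5, 11, 15): truth gives 0; report 5 gives 6 > 0. Violating.
Others report (5, 11, 24): truth gives 0; report 5 gives 6 > 0. Violating.
Others report (5, 15, 11): truth gives 0; report 5 gives 6 > 0. Violating.
Others report (5, 5, 5): truth gives 0; no alternative beats it.
Others report (5, 5, 11): truth gives 0; no alternative beats it.
(Checking all 64 profiles: 54 have a profitable deviation, 10 do not.)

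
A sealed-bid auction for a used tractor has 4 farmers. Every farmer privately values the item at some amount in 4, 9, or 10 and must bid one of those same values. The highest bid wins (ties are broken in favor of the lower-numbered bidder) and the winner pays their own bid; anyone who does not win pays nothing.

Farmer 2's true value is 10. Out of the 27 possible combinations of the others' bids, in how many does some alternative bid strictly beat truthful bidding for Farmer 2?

Others bid (4, 4, 4): truth gives 0; bid 9 gives 1 > 0. Violating.
Others bid (4, 4, 9): truth gives 0; bid 9 gives 1 > 0. Violating.
Others bid (4, 9, 4): truth gives 0; bid 9 gives 1 > 0. Violating.
Others bid (4, 9, 9): truth gives 0; bid 9 gives 1 > 0. Violating.
Others bid (4, 4, 10): truth gives 0; no alternative beats it.
Others bid (4, 9, 10): truth gives 0; no alternative beats it.
(Checking all 27 profiles: 4 have a profitable deviation, 23 do not.)

4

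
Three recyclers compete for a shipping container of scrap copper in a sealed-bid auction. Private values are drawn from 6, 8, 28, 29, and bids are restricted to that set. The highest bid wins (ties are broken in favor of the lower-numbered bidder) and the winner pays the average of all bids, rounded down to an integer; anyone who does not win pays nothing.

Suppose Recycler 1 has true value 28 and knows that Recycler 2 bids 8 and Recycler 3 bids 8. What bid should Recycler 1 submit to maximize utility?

8

Bid 6: loses, pays 0, utility 0.
Bid 8: wins, pays 8, utility 28 - 8 = 20.
Bid 28: wins, pays 14, utility 28 - 14 = 14.
Bid 29: wins, pays 15, utility 28 - 15 = 13.
The best choice is 8 with utility 20.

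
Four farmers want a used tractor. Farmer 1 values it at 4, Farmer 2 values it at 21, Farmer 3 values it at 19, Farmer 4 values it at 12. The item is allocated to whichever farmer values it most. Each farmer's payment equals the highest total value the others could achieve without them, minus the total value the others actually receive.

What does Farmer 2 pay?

Farmer 2 has the highest value and receives the item.
Without Farmer 2, the item would go to the next-highest value, 19, so the others could achieve 19.
With Farmer 2 present and winning, the others receive nothing, so their total is 0.
Payment = 19 - 0 = 19.

19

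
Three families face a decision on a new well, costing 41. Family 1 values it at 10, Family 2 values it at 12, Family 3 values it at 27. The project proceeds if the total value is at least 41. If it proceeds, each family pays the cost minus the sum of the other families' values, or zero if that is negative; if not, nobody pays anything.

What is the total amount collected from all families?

Total value 49 ≥ cost 41, so it is built.
Family 1: others sum to 39; max(0, 41 - 39) = 2.
Family 2: others sum to 37; max(0, 41 - 37) = 4.
Family 3: others sum to 22; max(0, 41 - 22) = 19.
Total collected = 2 + 4 + 19 = 25.

25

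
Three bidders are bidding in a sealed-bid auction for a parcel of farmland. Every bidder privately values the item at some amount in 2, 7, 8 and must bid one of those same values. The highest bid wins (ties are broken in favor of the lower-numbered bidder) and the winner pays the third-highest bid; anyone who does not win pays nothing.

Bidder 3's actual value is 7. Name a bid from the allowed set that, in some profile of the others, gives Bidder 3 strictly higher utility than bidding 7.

8

Suppose Bidder 1 bids 2 and Bidder 2 bids 7.
Bid 7: loses, pays 0, utility 0.
Bid 8: wins, pays 2, utility 7 - 2 = 5.
So bidding 8 beats truth here (5 > 0).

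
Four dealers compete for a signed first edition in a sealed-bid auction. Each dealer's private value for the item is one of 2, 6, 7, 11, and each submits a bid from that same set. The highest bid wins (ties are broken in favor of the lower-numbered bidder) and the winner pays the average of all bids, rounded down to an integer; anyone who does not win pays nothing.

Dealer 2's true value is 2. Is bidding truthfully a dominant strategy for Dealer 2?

Yes

Check each profile of the others' bids and compare truth against every alternative bid.
Others bid (2, 6, 6): truth gives 0, best alternative gives -3.
Others bid (2, 2, 6): truth gives 0, best alternative gives -2.
Others bid (2, 6, 2): truth gives 0, best alternative gives -2.
Others bid (2, 2, 2): truth gives 0, best alternative gives -1.
Others bid (2, 2, 7): truth gives 0, best alternative gives 0.
Others bid (2, 2, 11): truth gives 0, best alternative gives 0.
(Remaining 58 profiles checked similarly; truth is weakly best in each.)
In every case the truthful bid is at least as good as any alternative, so it is a dominant strategy.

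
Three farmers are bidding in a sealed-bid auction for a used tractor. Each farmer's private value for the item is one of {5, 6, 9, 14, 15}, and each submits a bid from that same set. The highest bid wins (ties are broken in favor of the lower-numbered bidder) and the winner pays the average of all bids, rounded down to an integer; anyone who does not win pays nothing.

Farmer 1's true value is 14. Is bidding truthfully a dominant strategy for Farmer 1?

Consider the case where Farmer 2 bids 5 and Farmer 3 bids 5.
Truthful bid 14: wins, pays 8, utility 14 - 8 = 6.
Bid 5 instead: wins, pays 5, utility 14 - 5 = 9.
Since 9 > 6, bidding 5 is strictly better here, so truthful bidding is not dominant.

No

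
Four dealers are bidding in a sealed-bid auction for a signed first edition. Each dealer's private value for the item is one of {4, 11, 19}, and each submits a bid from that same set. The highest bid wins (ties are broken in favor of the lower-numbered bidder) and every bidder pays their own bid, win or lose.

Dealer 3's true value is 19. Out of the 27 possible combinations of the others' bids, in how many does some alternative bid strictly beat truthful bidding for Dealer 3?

17

Others bid (4, 4, 4): truth gives 0; bid 11 gives 8 > 0. Violating.
Others bid (4, 4, 11): truth gives 0; bid 11 gives 8 > 0. Violating.
Others bid (4, 19, 4): truth gives -19; bid 4 gives -4 > -19. Violating.
Others bid (4, 19, 11): truth gives -19; bid 4 gives -4 > -19. Violating.
Others bid (4, 4, 19): truth gives 0; no alternative beats it.
Others bid (4, 11, 4): truth gives 0; no alternative beats it.
(Checking all 27 profiles: 17 have a profitable deviation, 10 do not.)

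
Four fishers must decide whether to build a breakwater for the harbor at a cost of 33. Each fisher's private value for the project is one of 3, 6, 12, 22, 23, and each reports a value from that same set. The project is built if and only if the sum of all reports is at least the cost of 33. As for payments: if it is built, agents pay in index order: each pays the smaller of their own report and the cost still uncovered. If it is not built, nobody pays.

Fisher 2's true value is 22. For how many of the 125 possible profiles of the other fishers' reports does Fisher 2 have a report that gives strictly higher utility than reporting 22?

Others report (3, 3, 22): truth gives 0; report 6 gives 16 > 0. Violating.
Others report (3, 3, 23): truth gives 0; report 6 gives 16 > 0. Violating.
Others report (3, 6, 12): truth gives 0; report 12 gives 10 > 0. Violating.
Others report (3, 6, 22): truth gives 0; report 3 gives 19 > 0. Violating.
Others report (3, 3, 3): truth gives 0; no alternative beats it.
Others report (3, 3, 6): truth gives 0; no alternative beats it.
(Checking all 125 profiles: 114 have a profitable deviation, 11 do not.)

114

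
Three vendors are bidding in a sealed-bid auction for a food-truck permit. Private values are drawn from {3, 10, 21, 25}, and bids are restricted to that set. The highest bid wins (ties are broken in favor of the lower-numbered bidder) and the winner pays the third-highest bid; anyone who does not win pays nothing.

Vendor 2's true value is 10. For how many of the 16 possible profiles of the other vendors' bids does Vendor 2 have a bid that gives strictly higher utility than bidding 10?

Others bid (3, 21): truth gives 0; bid 21 gives 7 > 0. Violating.
Others bid (3, 25): truth gives 0; bid 25 gives 7 > 0. Violating.
Others bid (10, 3): truth gives 0; bid 21 gives 7 > 0. Violating.
Others bid (21, 3): truth gives 0; bid 25 gives 7 > 0. Violating.
Others bid (3, 3): truth gives 7; no alternative beats it.
Others bid (3, 10): truth gives 7; no alternative beats it.
(Checking all 16 profiles: 4 have a profitable deviation, 12 do not.)

4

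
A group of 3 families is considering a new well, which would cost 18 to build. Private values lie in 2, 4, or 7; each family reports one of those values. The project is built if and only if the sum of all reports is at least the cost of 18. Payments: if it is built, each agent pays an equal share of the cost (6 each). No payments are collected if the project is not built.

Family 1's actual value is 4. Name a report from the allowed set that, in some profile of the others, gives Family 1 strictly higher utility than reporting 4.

Suppose Family 2 reports 7 and Family 3 reports 7.
Report 4: project built, pays 6, utility 4 - 6 = -2.
Report 2: project not built, utility 0.
So reporting 2 beats truth here (0 > -2).

2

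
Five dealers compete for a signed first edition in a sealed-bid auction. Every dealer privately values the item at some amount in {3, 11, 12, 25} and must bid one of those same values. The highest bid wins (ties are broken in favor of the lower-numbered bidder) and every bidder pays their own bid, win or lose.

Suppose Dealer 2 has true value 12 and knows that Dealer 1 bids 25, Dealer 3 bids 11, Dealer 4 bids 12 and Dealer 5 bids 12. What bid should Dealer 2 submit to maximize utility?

3

Bid 3: loses but pays 3, utility -3.
Bid 11: loses but pays 11, utility -11.
Bid 12: loses but pays 12, utility -12.
Bid 25: loses but pays 25, utility -25.
The best choice is 3 with utility -3.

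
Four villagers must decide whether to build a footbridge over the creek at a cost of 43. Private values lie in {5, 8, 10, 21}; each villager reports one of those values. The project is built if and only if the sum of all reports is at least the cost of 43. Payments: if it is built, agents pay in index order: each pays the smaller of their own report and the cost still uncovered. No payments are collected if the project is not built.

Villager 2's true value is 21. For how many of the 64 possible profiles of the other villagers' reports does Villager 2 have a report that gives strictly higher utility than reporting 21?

Others report (5, 8, 21): truth gives 0; report 10 gives 11 > 0. Violating.
Others report (5, 10, 21): truth gives 0; report 8 gives 13 > 0. Violating.
Others report (5, 21, 8): truth gives 0; report 10 gives 11 > 0. Violating.
Others report (5, 21, 10): truth gives 0; report 8 gives 13 > 0. Violating.
Others report (5, 5, 5): truth gives 0; no alternative beats it.
Others report (5, 5, 8): truth gives 0; no alternative beats it.
(Checking all 64 profiles: 34 have a profitable deviation, 30 do not.)

34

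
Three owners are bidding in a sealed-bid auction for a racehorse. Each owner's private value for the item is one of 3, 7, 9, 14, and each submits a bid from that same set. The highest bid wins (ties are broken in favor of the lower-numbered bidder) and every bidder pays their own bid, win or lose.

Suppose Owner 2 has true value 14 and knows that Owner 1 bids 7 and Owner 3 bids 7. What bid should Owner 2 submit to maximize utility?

Bid 3: loses but pays 3, utility -3.
Bid 7: loses but pays 7, utility -7.
Bid 9: wins, pays 9, utility 14 - 9 = 5.
Bid 14: wins, pays 14, utility 14 - 14 = 0.
The best choice is 9 with utility 5.

9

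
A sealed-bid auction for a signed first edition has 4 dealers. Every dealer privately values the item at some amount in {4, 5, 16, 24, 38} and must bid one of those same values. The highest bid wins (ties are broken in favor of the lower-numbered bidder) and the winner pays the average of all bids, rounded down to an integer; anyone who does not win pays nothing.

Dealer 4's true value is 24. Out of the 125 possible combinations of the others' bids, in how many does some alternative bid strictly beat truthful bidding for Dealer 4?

41

Others bid (4, 4, 4): truth gives 15; bid 5 gives 20 > 15. Violating.
Others bid (4, 4, 5): truth gives 15; bid 16 gives 17 > 15. Violating.
Others bid (4, 4, 24): truth gives 0; bid 38 gives 7 > 0. Violating.
Others bid (4, 5, 4): truth gives 15; bid 16 gives 17 > 15. Violating.
Others bid (4, 4, 16): truth gives 12; no alternative beats it.
Others bid (4, 4, 38): truth gives 0; no alternative beats it.
(Checking all 125 profiles: 41 have a profitable deviation, 84 do not.)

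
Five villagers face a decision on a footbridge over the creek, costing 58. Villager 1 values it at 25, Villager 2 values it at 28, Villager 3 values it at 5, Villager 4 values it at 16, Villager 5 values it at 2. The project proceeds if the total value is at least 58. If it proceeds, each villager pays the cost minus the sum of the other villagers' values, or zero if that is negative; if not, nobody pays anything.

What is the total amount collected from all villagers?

Total value 76 ≥ cost 58, so it is built.
Villager 1: others sum to 51; max(0, 58 - 51) = 7.
Villager 2: others sum to 48; max(0, 58 - 48) = 10.
Villager 3: others sum to 71; max(0, 58 - 71) = 0.
Villager 4: others sum to 60; max(0, 58 - 60) = 0.
Villager 5: others sum to 74; max(0, 58 - 74) = 0.
Total collected = 7 + 10 + 0 + 0 + 0 = 17.

17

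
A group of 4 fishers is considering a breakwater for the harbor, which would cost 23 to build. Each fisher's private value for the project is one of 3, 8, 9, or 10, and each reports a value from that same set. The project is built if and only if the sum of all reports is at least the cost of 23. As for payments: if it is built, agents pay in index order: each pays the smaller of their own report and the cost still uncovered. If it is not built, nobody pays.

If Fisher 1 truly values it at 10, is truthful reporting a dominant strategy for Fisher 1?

No

Consider the case where Fisher 2 reports 3, Fisher 3 reports 3 and Fisher 4 reports 8.
Truthful report 10: project built, pays 10, utility 10 - 10 = 0.
Report 9 instead: project built, pays 9, utility 10 - 9 = 1.
Since 1 > 0, reporting 9 is strictly better here, so truthful reporting is not dominant.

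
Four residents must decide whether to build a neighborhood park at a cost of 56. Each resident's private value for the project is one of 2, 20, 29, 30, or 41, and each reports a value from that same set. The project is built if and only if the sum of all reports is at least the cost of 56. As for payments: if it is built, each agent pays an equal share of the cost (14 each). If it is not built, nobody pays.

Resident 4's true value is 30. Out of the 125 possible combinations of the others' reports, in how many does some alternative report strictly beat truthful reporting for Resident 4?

Others report (2, 2, 20): truth gives 0; report 41 gives 16 > 0. Violating.
Others report (2, 20, 2): truth gives 0; report 41 gives 16 > 0. Violating.
Others report (20, 2, 2): truth gives 0; report 41 gives 16 > 0. Violating.
Others report (2, 2, 2): truth gives 0; no alternative beats it.
Others report (2, 2, 29): truth gives 16; no alternative beats it.
(Checking all 125 profiles: 3 have a profitable deviation, 122 do not.)

3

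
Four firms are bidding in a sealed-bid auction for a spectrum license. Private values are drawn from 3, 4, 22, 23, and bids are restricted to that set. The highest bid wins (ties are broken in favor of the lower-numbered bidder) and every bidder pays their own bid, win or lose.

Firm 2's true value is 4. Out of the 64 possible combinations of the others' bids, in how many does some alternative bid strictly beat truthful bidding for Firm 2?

60

Others bid (3, 3, 22): truth gives -4; bid 3 gives -3 > -4. Violating.
Others bid (3, 3, 23): truth gives -4; bid 3 gives -3 > -4. Violating.
Others bid (3, 4, 22): truth gives -4; bid 3 gives -3 > -4. Violating.
Others bid (3, 4, 23): truth gives -4; bid 3 gives -3 > -4. Violating.
Others bid (3, 3, 3): truth gives 0; no alternative beats it.
Others bid (3, 3, 4): truth gives 0; no alternative beats it.
(Checking all 64 profiles: 60 have a profitable deviation, 4 do not.)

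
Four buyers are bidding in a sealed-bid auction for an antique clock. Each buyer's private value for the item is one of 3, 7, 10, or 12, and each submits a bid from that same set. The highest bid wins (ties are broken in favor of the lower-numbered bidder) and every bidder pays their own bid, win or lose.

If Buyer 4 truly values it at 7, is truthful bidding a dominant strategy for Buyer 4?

Consider the case where Buyer 1 bids 3, Buyer 2 bids 3 and Buyer 3 bids 7.
Truthful bid 7: loses but pays 7, utility -7.
Bid 3 instead: loses but pays 3, utility -3.
Since -3 > -7, bidding 3 is strictly better here, so truthful bidding is not dominant.

No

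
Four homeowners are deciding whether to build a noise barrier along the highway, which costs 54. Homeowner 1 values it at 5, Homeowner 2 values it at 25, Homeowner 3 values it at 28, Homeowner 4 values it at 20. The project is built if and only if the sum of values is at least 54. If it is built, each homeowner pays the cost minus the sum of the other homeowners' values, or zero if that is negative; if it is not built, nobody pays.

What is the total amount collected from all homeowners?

Total value 78 ≥ cost 54, so it is built.
Homeowner 1: others sum to 73; max(0, 54 - 73) = 0.
Homeowner 2: others sum to 53; max(0, 54 - 53) = 1.
Homeowner 3: others sum to 50; max(0, 54 - 50) = 4.
Homeowner 4: others sum to 58; max(0, 54 - 58) = 0.
Total collected = 0 + 1 + 4 + 0 = 5.

5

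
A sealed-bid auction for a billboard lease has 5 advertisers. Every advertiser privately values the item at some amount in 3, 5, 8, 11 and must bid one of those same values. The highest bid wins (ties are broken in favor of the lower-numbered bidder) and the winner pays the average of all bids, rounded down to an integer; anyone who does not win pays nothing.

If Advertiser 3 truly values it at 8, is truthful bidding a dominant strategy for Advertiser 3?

Consider the case where Advertiser 1 bids 3, Advertiser 2 bids 3, Advertiser 4 bids 3 and Advertiser 5 bids 3.
Truthful bid 8: wins, pays 4, utility 8 - 4 = 4.
Bid 5 instead: wins, pays 3, utility 8 - 3 = 5.
Since 5 > 4, bidding 5 is strictly better here, so truthful bidding is not dominant.

No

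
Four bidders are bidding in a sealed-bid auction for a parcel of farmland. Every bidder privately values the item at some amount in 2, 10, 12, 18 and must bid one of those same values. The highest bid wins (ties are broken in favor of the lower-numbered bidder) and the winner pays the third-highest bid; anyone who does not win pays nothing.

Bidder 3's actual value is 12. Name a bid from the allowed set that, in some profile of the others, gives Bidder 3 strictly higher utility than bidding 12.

18

Suppose Bidder 1 bids 2, Bidder 2 bids 2 and Bidder 4 bids 18.
Bid 12: loses, pays 0, utility 0.
Bid 18: wins, pays 2, utility 12 - 2 = 10.
So bidding 18 beats truth here (10 > 0).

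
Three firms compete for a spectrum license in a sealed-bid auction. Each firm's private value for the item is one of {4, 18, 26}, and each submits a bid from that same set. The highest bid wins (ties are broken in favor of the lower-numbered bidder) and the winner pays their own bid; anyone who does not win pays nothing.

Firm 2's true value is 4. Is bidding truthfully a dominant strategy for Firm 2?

Yes

Check each profile of the others' bids and compare truth against every alternative bid.
Others bid (4, 4): truth gives 0, best alternative gives -14.
Others bid (4, 18): truth gives 0, best alternative gives -14.
Others bid (4, 26): truth gives 0, best alternative gives 0.
Others bid (18, 4): truth gives 0, best alternative gives 0.
Others bid (18, 18): truth gives 0, best alternative gives 0.
Others bid (18, 26): truth gives 0, best alternative gives 0.
(Remaining 3 profiles checked similarly; truth is weakly best in each.)
In every case the truthful bid is at least as good as any alternative, so it is a dominant strategy.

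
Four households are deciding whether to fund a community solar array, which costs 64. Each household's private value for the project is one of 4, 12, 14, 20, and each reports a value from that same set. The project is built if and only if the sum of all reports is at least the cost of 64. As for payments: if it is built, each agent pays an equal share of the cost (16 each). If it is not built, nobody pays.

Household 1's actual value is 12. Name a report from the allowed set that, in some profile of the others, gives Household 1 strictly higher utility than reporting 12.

4

Suppose Household 2 reports 12, Household 3 reports 20 and Household 4 reports 20.
Report 12: project built, pays 16, utility 12 - 16 = -4.
Report 4: project not built, utility 0.
So reporting 4 beats truth here (0 > -4).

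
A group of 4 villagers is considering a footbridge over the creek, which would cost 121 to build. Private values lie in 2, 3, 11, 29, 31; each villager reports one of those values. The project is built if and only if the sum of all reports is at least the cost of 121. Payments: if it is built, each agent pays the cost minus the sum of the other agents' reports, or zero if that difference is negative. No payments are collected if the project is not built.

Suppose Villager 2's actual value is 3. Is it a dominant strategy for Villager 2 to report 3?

Yes

Check each profile of the others' reports and compare truth against every alternative report.
Others report (2, 2, 2): truth gives 0, best alternative gives 0.
Others report (2, 2, 3): truth gives 0, best alternative gives 0.
Others report (2, 2, 11): truth gives 0, best alternative gives 0.
Others report (2, 2, 29): truth gives 0, best alternative gives 0.
Others report (2, 2, 31): truth gives 0, best alternative gives 0.
Others report (2, 3, 2): truth gives 0, best alternative gives 0.
(Remaining 119 profiles checked similarly; truth is weakly best in each.)
In every case the truthful report is at least as good as any alternative, so it is a dominant strategy.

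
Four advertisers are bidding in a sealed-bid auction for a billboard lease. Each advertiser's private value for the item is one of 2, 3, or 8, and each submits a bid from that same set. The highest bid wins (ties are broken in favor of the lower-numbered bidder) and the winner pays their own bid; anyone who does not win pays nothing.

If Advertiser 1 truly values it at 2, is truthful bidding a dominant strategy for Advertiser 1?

Yes

Check each profile of the others' bids and compare truth against every alternative bid.
Others bid (2, 2, 2): truth gives 0, best alternative gives -1.
Others bid (2, 2, 3): truth gives 0, best alternative gives -1.
Others bid (2, 3, 2): truth gives 0, best alternative gives -1.
Others bid (2, 3, 3): truth gives 0, best alternative gives -1.
Others bid (3, 2, 2): truth gives 0, best alternative gives -1.
Others bid (3, 2, 3): truth gives 0, best alternative gives -1.
(Remaining 21 profiles checked similarly; truth is weakly best in each.)
In every case the truthful bid is at least as good as any alternative, so it is a dominant strategy.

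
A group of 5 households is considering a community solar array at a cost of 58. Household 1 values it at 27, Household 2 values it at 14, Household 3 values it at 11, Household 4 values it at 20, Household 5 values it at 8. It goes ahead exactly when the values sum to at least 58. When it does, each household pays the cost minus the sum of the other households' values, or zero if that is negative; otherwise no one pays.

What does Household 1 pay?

5

Total value 80 ≥ cost 58, so the project is built.
The other households' values sum to 53.
Cost minus that sum is 58 - 53 = 5.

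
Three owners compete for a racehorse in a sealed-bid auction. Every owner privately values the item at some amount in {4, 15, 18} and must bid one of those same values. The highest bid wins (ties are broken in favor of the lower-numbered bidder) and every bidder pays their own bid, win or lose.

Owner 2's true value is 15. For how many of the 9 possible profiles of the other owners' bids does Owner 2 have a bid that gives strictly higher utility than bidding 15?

Others bid (4, 18): truth gives -15; bid 18 gives -3 > -15. Violating.
Others bid (15, 4): truth gives -15; bid 18 gives -3 > -15. Violating.
Others bid (15, 15): truth gives -15; bid 18 gives -3 > -15. Violating.
Others bid (15, 18): truth gives -15; bid 18 gives -3 > -15. Violating.
Others bid (4, 4): truth gives 0; no alternative beats it.
Others bid (4, 15): truth gives 0; no alternative beats it.
(Checking all 9 profiles: 7 have a profitable deviation, 2 do not.)

7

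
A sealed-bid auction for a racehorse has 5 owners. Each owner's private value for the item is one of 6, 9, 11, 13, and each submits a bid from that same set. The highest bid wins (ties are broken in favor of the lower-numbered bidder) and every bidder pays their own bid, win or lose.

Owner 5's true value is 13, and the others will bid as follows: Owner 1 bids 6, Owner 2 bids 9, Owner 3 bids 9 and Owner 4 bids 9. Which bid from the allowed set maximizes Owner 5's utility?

Bid 6: loses but pays 6, utility -6.
Bid 9: loses but pays 9, utility -9.
Bid 11: wins, pays 11, utility 13 - 11 = 2.
Bid 13: wins, pays 13, utility 13 - 13 = 0.
The best choice is 11 with utility 2.

11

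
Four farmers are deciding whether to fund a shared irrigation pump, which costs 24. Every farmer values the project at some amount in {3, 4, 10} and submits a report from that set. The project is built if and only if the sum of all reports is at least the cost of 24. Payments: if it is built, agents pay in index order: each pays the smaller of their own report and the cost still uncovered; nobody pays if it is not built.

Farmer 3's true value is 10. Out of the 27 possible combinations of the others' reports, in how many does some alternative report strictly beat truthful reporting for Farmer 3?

7

Others report (3, 10, 10): truth gives 0; report 3 gives 7 > 0. Violating.
Others report (4, 10, 10): truth gives 0; report 3 gives 7 > 0. Violating.
Others report (10, 3, 10): truth gives 0; report 3 gives 7 > 0. Violating.
Others report (10, 4, 10): truth gives 0; report 3 gives 7 > 0. Violating.
Others report (3, 3, 3): truth gives 0; no alternative beats it.
Others report (3, 3, 4): truth gives 0; no alternative beats it.
(Checking all 27 profiles: 7 have a profitable deviation, 20 do not.)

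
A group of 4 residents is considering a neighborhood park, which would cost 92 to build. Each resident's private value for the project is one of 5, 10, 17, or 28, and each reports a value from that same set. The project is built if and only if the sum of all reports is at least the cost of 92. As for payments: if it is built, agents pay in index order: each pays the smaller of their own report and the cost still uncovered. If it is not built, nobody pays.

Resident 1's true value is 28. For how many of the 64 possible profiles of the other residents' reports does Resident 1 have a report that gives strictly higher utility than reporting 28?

Others report (28, 28, 28): truth gives 0; report 10 gives 18 > 0. Violating.
Others report (5, 5, 5): truth gives 0; no alternative beats it.
Others report (5, 5, 10): truth gives 0; no alternative beats it.
(Checking all 64 profiles: 1 has a profitable deviation, 63 do not.)

1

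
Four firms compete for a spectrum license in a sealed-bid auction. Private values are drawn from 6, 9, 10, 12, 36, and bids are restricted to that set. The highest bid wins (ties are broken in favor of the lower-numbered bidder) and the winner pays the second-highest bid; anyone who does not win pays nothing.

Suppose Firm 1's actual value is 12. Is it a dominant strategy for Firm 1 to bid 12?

Check each profile of the others' bids and compare truth against every alternative bid.
Others bid (6, 6, 6): truth gives 6, best alternative gives 6.
Others bid (6, 6, 9): truth gives 3, best alternative gives 3.
Others bid (6, 9, 6): truth gives 3, best alternative gives 3.
Others bid (6, 9, 9): truth gives 3, best alternative gives 3.
Others bid (9, 6, 6): truth gives 3, best alternative gives 3.
Others bid (9, 6, 9): truth gives 3, best alternative gives 3.
(Remaining 119 profiles checked similarly; truth is weakly best in each.)
In every case the truthful bid is at least as good as any alternative, so it is a dominant strategy.

Yes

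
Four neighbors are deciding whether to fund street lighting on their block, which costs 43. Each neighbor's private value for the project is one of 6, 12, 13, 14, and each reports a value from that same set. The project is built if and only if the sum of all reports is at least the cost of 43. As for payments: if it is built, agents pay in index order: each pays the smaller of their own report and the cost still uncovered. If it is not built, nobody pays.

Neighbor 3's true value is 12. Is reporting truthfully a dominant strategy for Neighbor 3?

Consider the case where Neighbor 1 reports 12, Neighbor 2 reports 12 and Neighbor 4 reports 13.
Truthful report 12: project built, pays 12, utility 12 - 12 = 0.
Report 6 instead: project built, pays 6, utility 12 - 6 = 6.
Since 6 > 0, reporting 6 is strictly better here, so truthful reporting is not dominant.

No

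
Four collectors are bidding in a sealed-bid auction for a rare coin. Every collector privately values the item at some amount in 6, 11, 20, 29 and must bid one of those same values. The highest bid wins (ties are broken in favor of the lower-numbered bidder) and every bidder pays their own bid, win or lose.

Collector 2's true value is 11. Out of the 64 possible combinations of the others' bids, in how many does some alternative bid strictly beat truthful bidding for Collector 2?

Others bid (6, 6, 20): truth gives -11; bid 6 gives -6 > -11. Violating.
Others bid (6, 6, 29): truth gives -11; bid 6 gives -6 > -11. Violating.
Others bid (6, 11, 20): truth gives -11; bid 6 gives -6 > -11. Violating.
Others bid (6, 11, 29): truth gives -11; bid 6 gives -6 > -11. Violating.
Others bid (6, 6, 6): truth gives 0; no alternative beats it.
Others bid (6, 6, 11): truth gives 0; no alternative beats it.
(Checking all 64 profiles: 60 have a profitable deviation, 4 do not.)

60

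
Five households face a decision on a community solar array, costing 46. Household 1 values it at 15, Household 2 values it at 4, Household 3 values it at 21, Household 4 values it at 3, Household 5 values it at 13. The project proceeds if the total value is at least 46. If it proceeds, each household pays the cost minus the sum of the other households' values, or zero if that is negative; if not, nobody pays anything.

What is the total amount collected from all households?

19

Total value 56 ≥ cost 46, so it is built.
Household 1: others sum to 41; max(0, 46 - 41) = 5.
Household 2: others sum to 52; max(0, 46 - 52) = 0.
Household 3: others sum to 35; max(0, 46 - 35) = 11.
Household 4: others sum to 53; max(0, 46 - 53) = 0.
Household 5: others sum to 43; max(0, 46 - 43) = 3.
Total collected = 5 + 0 + 11 + 0 + 3 = 19.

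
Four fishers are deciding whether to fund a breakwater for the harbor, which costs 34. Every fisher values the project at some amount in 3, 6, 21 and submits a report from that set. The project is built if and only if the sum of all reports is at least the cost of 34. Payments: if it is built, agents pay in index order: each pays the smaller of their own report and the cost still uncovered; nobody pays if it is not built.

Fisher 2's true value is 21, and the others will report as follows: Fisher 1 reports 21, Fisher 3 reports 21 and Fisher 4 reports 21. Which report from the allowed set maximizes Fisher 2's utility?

Report 3: project built, pays 3, utility 21 - 3 = 18.
Report 6: project built, pays 6, utility 21 - 6 = 15.
Report 21: project built, pays 13, utility 21 - 13 = 8.
The best choice is 3 with utility 18.

3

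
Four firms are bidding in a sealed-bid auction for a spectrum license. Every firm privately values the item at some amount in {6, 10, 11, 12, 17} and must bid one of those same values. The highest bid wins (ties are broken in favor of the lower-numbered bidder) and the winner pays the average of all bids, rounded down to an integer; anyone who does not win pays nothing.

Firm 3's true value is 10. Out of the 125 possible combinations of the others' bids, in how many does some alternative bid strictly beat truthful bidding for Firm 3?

Others bid (6, 6, 11): truth gives 0; bid 11 gives 2 > 0. Violating.
Others bid (6, 6, 12): truth gives 0; bid 12 gives 1 > 0. Violating.
Others bid (6, 10, 6): truth gives 0; bid 11 gives 2 > 0. Violating.
Others bid (6, 10, 10): truth gives 0; bid 11 gives 1 > 0. Violating.
Others bid (6, 6, 6): truth gives 3; no alternative beats it.
Others bid (6, 6, 10): truth gives 2; no alternative beats it.
(Checking all 125 profiles: 15 have a profitable deviation, 110 do not.)

15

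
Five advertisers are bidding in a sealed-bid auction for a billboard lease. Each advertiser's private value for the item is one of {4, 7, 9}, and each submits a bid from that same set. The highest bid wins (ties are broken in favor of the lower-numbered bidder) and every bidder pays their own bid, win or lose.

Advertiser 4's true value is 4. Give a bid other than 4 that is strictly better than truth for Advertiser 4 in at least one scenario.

Suppose Advertiser 1 bids 4, Advertiser 2 bids 4, Advertiser 3 bids 4 and Advertiser 5 bids 4.
Bid 4: loses but pays 4, utility -4.
Bid 7: wins, pays 7, utility 4 - 7 = -3.
So bidding 7 beats truth here (-3 > -4).

7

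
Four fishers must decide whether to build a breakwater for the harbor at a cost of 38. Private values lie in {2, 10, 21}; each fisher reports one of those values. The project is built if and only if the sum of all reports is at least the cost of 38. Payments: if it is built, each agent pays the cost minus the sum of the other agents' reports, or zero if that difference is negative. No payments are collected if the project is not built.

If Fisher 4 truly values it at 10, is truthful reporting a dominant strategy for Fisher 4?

Check each profile of the others' reports and compare truth against every alternative report.
Others report (2, 21, 21): truth gives 10, best alternative gives 10.
Others report (10, 10, 21): truth gives 10, best alternative gives 10.
Others report (10, 21, 10): truth gives 10, best alternative gives 10.
Others report (10, 21, 21): truth gives 10, best alternative gives 10.
Others report (21, 2, 21): truth gives 10, best alternative gives 10.
Others report (21, 10, 10): truth gives 10, best alternative gives 10.
(Remaining 21 profiles checked similarly; truth is weakly best in each.)
In every case the truthful report is at least as good as any alternative, so it is a dominant strategy.

Yes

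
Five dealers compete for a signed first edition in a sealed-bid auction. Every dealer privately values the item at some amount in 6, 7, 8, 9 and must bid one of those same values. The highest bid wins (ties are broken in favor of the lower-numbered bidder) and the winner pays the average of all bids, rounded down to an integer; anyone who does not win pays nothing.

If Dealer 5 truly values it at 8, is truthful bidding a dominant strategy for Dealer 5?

Consider the case where Dealer 1 bids 6, Dealer 2 bids 6, Dealer 3 bids 6 and Dealer 4 bids 8.
Truthful bid 8: loses, pays 0, utility 0.
Bid 9 instead: wins, pays 7, utility 8 - 7 = 1.
Since 1 > 0, bidding 9 is strictly better here, so truthful bidding is not dominant.

No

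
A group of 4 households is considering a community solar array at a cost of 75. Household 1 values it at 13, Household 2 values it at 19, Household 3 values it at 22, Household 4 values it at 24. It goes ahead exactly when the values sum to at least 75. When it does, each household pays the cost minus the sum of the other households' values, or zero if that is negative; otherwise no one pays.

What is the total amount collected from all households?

Total value 78 ≥ cost 75, so it is built.
Household 1: others sum to 65; max(0, 75 - 65) = 10.
Household 2: others sum to 59; max(0, 75 - 59) = 16.
Household 3: others sum to 56; max(0, 75 - 56) = 19.
Household 4: others sum to 54; max(0, 75 - 54) = 21.
Total collected = 10 + 16 + 19 + 21 = 66.

66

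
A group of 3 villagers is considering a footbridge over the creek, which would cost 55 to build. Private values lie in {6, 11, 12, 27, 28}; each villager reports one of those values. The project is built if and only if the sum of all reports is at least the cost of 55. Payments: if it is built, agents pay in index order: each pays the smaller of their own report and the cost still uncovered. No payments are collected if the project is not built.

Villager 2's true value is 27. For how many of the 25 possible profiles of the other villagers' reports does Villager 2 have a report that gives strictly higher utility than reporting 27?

4

Others report (27, 27): truth gives 0; report 6 gives 21 > 0. Violating.
Others report (27, 28): truth gives 0; report 6 gives 21 > 0. Violating.
Others report (28, 27): truth gives 0; report 6 gives 21 > 0. Violating.
Others report (28, 28): truth gives 0; report 6 gives 21 > 0. Violating.
Others report (6, 6): truth gives 0; no alternative beats it.
Others report (6, 11): truth gives 0; no alternative beats it.
(Checking all 25 profiles: 4 have a profitable deviation, 21 do not.)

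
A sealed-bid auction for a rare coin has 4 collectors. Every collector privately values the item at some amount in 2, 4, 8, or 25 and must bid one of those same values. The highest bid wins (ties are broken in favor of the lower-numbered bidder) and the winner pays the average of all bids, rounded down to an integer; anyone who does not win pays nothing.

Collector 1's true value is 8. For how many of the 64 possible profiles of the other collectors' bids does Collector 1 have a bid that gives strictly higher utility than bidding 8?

Others bid (2, 2, 2): truth gives 5; bid 2 gives 6 > 5. Violating.
Others bid (2, 2, 4): truth gives 4; bid 4 gives 5 > 4. Violating.
Others bid (2, 4, 2): truth gives 4; bid 4 gives 5 > 4. Violating.
Others bid (2, 4, 4): truth gives 4; bid 4 gives 5 > 4. Violating.
Others bid (2, 2, 8): truth gives 3; no alternative beats it.
Others bid (2, 2, 25): truth gives 0; no alternative beats it.
(Checking all 64 profiles: 8 have a profitable deviation, 56 do not.)

8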